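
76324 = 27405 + 48919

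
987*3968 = 3916416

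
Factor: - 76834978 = -2^1*11^1*29^1*120431^1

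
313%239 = 74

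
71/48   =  71/48   =  1.48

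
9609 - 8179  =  1430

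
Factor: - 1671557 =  - 557^1*3001^1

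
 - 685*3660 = - 2507100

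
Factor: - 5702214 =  - 2^1*3^1 * 7^1*137^1 *991^1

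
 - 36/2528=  - 9/632 = - 0.01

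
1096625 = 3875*283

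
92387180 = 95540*967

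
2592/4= 648=648.00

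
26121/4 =26121/4= 6530.25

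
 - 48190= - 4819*10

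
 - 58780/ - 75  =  783 + 11/15 = 783.73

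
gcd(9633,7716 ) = 3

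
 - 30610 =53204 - 83814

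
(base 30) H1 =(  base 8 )777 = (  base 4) 13333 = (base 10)511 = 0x1FF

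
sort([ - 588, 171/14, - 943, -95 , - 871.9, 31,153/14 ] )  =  [-943 , - 871.9 , - 588,-95 , 153/14 , 171/14, 31 ] 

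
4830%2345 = 140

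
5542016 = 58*95552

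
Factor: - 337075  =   - 5^2*97^1*139^1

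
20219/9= 20219/9 = 2246.56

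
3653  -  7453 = -3800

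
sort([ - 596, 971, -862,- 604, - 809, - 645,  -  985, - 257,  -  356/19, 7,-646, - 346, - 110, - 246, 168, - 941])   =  [ - 985,  -  941, - 862, -809,-646,-645, - 604,-596, - 346,-257 , - 246, - 110, - 356/19 , 7, 168, 971]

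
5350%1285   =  210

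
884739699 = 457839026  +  426900673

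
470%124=98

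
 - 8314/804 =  - 11 + 265/402 = - 10.34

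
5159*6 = 30954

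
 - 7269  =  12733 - 20002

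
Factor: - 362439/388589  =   - 3^2*7^1*11^1*743^ ( - 1)=   - 693/743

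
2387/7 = 341 = 341.00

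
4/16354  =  2/8177= 0.00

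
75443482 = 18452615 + 56990867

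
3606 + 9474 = 13080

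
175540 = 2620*67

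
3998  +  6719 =10717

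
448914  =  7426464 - 6977550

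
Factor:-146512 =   -  2^4*9157^1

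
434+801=1235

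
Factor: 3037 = 3037^1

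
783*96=75168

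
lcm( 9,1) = 9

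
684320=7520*91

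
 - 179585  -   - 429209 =249624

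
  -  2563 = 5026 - 7589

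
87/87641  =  87/87641  =  0.00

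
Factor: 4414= 2^1*2207^1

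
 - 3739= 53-3792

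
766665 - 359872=406793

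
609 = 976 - 367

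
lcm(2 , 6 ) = 6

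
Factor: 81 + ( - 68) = 13 = 13^1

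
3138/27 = 1046/9 = 116.22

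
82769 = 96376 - 13607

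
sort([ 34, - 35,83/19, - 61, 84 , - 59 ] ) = [ - 61, - 59, - 35,  83/19,34, 84]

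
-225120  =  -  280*804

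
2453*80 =196240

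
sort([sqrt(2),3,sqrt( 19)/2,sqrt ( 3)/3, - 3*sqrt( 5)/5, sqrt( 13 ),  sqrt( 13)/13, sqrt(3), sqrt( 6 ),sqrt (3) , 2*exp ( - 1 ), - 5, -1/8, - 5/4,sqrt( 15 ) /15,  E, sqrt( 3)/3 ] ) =[ - 5, - 3*sqrt(5)/5, - 5/4, - 1/8,sqrt( 15 ) /15,sqrt(13 ) /13, sqrt (3) /3,sqrt(3)/3  ,  2*exp( - 1 ), sqrt(2),sqrt (3),sqrt(3),  sqrt( 19 )/2,  sqrt(6),  E, 3,sqrt( 13) ] 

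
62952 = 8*7869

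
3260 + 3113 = 6373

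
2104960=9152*230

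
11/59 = 11/59 = 0.19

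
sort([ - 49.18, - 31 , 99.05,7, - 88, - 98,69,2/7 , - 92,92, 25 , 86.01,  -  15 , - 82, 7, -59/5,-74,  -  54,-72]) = [ -98, - 92, - 88, - 82,  -  74, - 72, - 54, - 49.18 , - 31, - 15, - 59/5,2/7, 7, 7, 25, 69 , 86.01 , 92 , 99.05 ]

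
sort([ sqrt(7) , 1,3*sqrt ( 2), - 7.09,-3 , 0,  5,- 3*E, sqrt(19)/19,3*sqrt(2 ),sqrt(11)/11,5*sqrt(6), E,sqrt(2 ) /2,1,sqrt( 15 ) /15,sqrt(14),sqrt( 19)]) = [ - 3*E, - 7.09,- 3,0,sqrt(19) /19,  sqrt(15) /15,sqrt( 11 ) /11,sqrt(2 )/2,1,1,sqrt(7),E,sqrt(14),  3*sqrt( 2 ),3*sqrt ( 2 ),sqrt(19), 5,5*sqrt(6 ) ] 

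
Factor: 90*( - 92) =  -  2^3*3^2*5^1 * 23^1 = - 8280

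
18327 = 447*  41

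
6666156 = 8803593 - 2137437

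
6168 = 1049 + 5119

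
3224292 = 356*9057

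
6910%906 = 568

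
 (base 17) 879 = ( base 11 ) 1919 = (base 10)2440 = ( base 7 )10054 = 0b100110001000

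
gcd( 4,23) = 1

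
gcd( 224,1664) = 32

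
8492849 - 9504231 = - 1011382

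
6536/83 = 6536/83 = 78.75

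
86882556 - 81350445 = 5532111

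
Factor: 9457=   7^2*193^1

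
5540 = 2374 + 3166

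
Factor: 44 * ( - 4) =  - 176 =- 2^4*11^1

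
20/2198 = 10/1099 = 0.01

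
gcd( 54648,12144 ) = 6072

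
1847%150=47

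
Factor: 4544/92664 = 568/11583 = 2^3*3^( - 4 )*11^( - 1) * 13^(  -  1 )*71^1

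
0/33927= 0 = 0.00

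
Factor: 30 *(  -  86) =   -  2^2*3^1 *5^1*  43^1 = -2580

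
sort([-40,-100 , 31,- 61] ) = [ - 100 ,- 61,-40,  31 ]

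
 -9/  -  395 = 9/395 =0.02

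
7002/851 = 8 + 194/851 = 8.23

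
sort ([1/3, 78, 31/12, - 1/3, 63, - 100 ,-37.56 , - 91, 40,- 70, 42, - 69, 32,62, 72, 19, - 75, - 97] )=[ - 100,-97, - 91 , - 75,- 70,  -  69, - 37.56, - 1/3,  1/3, 31/12, 19, 32,40, 42, 62, 63, 72, 78 ]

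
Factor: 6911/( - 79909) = -41^( - 1)*1949^( -1 )*6911^1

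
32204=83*388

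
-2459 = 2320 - 4779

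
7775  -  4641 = 3134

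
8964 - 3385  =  5579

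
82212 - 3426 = 78786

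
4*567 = 2268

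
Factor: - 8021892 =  - 2^2*3^1*17^1*39323^1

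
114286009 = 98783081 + 15502928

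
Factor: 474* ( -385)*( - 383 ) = 2^1*3^1 * 5^1*7^1*11^1*79^1*383^1  =  69893670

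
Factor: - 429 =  - 3^1*11^1  *13^1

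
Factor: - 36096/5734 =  - 384/61 = - 2^7*3^1*61^( -1 ) 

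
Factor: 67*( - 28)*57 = -106932 = - 2^2 * 3^1*7^1*19^1 * 67^1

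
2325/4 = 2325/4 = 581.25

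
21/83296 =21/83296 = 0.00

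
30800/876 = 35+35/219 = 35.16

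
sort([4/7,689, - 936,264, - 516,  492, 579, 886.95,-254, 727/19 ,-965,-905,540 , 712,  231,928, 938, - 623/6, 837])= [ - 965, - 936, - 905, - 516, - 254, - 623/6,  4/7, 727/19, 231, 264,492, 540, 579,689, 712, 837, 886.95,928 , 938 ]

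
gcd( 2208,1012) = 92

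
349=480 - 131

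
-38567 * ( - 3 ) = 115701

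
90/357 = 30/119 = 0.25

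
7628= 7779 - 151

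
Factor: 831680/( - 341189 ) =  - 2^6*5^1*23^1*113^1 * 271^(-1 ) * 1259^ ( - 1) 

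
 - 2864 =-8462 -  - 5598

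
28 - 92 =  - 64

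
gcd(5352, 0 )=5352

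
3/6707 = 3/6707 = 0.00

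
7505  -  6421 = 1084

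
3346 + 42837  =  46183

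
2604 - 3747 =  - 1143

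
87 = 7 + 80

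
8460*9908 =83821680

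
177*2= 354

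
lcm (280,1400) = 1400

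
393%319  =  74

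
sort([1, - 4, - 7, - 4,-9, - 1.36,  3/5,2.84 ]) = [ - 9,-7 , - 4, - 4,  -  1.36, 3/5,1,2.84]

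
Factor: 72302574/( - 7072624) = -2^ ( - 3) * 3^1*13^( - 1 ) *37^( - 1)*919^( - 1) * 12050429^1 = -36151287/3536312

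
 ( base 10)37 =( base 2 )100101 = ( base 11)34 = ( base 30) 17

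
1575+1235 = 2810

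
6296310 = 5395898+900412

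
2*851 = 1702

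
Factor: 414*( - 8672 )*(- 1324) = 2^8 *3^2*23^1*271^1 * 331^1 = 4753435392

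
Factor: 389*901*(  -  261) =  - 91477629 = - 3^2*17^1*29^1*53^1*389^1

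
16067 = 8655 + 7412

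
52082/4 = 13020 +1/2 = 13020.50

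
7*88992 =622944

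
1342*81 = 108702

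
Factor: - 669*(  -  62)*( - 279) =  - 2^1*3^3 * 31^2* 223^1= - 11572362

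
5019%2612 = 2407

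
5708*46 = 262568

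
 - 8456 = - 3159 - 5297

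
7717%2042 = 1591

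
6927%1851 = 1374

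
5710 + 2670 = 8380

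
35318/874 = 17659/437 = 40.41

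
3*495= 1485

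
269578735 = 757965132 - 488386397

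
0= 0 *5993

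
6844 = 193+6651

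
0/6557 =0 =0.00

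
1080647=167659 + 912988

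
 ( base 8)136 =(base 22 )46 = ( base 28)3A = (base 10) 94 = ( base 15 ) 64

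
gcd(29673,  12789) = 63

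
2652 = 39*68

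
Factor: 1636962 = 2^1*3^1*109^1*2503^1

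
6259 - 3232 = 3027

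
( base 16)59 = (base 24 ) 3h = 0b1011001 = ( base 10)89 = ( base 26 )3b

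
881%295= 291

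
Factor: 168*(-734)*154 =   -  2^5*3^1 * 7^2*11^1*367^1 = - 18990048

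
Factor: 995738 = 2^1*497869^1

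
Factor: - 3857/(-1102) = 2^( - 1)*7^1 =7/2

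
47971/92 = 47971/92 = 521.42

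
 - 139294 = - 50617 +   -  88677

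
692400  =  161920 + 530480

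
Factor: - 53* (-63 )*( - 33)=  - 110187 =- 3^3*7^1* 11^1*53^1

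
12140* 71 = 861940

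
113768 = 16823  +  96945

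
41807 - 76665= - 34858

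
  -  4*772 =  - 3088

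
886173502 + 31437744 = 917611246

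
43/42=43/42 = 1.02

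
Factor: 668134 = 2^1 * 17^1 * 43^1*457^1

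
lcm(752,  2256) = 2256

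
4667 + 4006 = 8673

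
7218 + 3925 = 11143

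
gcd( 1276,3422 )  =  58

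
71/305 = 71/305 = 0.23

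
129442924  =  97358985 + 32083939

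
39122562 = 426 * 91837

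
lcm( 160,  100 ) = 800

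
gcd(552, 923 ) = 1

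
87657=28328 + 59329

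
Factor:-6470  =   - 2^1*5^1 * 647^1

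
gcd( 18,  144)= 18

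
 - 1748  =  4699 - 6447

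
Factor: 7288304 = 2^4*389^1*1171^1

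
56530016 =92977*608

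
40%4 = 0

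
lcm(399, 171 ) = 1197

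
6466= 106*61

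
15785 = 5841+9944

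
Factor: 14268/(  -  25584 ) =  - 29/52 = - 2^( - 2)*13^( - 1 )*29^1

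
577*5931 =3422187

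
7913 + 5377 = 13290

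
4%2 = 0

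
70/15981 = 10/2283 =0.00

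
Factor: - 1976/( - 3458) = 2^2  *  7^ ( - 1) =4/7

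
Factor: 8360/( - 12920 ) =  - 11/17 = - 11^1*17^(-1 ) 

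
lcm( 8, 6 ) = 24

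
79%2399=79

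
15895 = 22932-7037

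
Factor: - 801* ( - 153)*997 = 122185341 = 3^4*17^1*89^1*997^1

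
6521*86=560806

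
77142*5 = 385710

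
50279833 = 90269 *557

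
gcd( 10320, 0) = 10320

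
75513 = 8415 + 67098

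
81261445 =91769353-10507908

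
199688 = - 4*( - 49922)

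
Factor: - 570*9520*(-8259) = 2^5 * 3^2*5^2 * 7^1 * 17^1*19^1*2753^1  =  44816637600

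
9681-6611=3070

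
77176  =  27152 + 50024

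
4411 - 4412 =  - 1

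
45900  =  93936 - 48036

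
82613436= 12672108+69941328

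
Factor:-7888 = -2^4 * 17^1*29^1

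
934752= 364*2568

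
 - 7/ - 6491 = 7/6491  =  0.00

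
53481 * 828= 44282268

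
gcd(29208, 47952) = 24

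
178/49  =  178/49  =  3.63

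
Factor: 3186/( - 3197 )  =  - 2^1* 3^3*23^( - 1)*59^1  *139^( -1 ) 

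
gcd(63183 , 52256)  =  1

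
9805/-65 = -151 + 2/13=- 150.85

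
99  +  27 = 126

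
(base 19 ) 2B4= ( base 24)1en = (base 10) 935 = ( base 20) 26f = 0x3A7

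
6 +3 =9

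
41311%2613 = 2116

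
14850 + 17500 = 32350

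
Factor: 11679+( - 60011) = - 48332=-2^2*43^1*281^1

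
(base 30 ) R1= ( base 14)41D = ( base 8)1453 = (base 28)10r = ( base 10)811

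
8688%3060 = 2568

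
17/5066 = 1/298 =0.00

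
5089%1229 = 173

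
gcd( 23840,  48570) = 10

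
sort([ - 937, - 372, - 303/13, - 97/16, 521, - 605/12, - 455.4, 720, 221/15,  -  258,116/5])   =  [ - 937, -455.4, - 372, - 258, - 605/12  , - 303/13, - 97/16, 221/15,116/5, 521, 720]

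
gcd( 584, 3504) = 584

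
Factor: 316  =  2^2*79^1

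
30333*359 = 10889547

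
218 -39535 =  -39317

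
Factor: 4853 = 23^1 * 211^1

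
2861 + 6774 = 9635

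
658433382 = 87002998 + 571430384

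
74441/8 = 74441/8 = 9305.12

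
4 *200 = 800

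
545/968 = 545/968 = 0.56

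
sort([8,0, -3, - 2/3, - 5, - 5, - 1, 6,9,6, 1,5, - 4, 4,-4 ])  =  [- 5,-5, - 4,-4,- 3, - 1, - 2/3,0, 1, 4,  5,6 , 6 , 8,9 ]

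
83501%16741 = 16537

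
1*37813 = 37813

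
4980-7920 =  - 2940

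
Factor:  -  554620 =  - 2^2*5^1*11^1*2521^1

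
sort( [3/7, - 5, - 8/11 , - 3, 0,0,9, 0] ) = [ - 5, - 3, - 8/11, 0,0 , 0, 3/7, 9] 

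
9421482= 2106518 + 7314964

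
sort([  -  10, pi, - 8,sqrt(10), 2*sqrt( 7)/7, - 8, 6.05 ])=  [ - 10, - 8, - 8,2*sqrt( 7)/7, pi, sqrt (10),6.05 ] 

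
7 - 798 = - 791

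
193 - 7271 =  - 7078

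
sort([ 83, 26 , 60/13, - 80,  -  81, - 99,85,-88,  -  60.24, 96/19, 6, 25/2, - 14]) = [ - 99, - 88, - 81 , - 80, - 60.24 , - 14,60/13, 96/19, 6,25/2,26,83,85 ] 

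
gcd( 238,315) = 7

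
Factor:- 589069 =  - 13^1*113^1 *401^1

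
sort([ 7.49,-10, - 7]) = [  -  10,-7, 7.49]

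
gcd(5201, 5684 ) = 7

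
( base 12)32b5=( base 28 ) 749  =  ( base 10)5609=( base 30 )66T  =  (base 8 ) 12751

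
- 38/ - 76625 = 38/76625 = 0.00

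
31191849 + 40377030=71568879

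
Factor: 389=389^1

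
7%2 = 1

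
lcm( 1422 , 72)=5688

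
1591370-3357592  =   - 1766222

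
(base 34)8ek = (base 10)9744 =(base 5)302434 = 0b10011000010000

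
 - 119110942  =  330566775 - 449677717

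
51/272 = 3/16= 0.19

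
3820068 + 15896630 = 19716698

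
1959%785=389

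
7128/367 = 7128/367=19.42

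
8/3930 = 4/1965 = 0.00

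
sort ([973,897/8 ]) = [ 897/8,973 ] 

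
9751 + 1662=11413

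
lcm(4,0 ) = 0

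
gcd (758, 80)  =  2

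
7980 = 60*133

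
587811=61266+526545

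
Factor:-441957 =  - 3^1*147319^1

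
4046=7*578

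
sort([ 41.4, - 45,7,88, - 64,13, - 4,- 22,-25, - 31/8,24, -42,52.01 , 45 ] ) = [ - 64, - 45, - 42, - 25, - 22, - 4, - 31/8,7, 13,  24,41.4, 45,52.01, 88 ]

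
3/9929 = 3/9929= 0.00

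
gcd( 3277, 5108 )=1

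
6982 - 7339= - 357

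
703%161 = 59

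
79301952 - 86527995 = - 7226043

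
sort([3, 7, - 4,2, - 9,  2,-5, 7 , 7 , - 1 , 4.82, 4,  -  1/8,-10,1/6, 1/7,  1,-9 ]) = [ - 10, - 9,  -  9, - 5, - 4, - 1,  -  1/8, 1/7,1/6,  1, 2, 2,3,4,4.82, 7,7 , 7]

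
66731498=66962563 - 231065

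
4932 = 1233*4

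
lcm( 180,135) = 540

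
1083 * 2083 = 2255889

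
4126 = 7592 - 3466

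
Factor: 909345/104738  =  2^( - 1)*3^1* 5^1 * 52369^ ( - 1 )*60623^1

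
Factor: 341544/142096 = 2^(- 1)* 3^1*7^1*19^1*83^ ( - 1) = 399/166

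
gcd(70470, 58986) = 522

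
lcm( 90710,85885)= 8073190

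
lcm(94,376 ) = 376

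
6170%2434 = 1302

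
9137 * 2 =18274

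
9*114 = 1026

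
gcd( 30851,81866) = 1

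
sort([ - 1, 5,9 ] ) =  [ - 1 , 5,9]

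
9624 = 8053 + 1571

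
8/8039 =8/8039 = 0.00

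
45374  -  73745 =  - 28371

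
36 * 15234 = 548424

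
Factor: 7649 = 7649^1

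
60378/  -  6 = - 10063/1  =  -10063.00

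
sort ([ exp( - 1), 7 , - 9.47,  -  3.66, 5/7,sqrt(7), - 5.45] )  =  [ - 9.47,-5.45, - 3.66,exp( - 1),5/7,sqrt ( 7), 7] 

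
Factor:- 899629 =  - 167^1*5387^1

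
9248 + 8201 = 17449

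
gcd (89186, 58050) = 2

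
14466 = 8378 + 6088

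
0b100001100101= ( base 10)2149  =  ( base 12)12b1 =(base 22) 49F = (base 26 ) 34h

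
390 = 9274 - 8884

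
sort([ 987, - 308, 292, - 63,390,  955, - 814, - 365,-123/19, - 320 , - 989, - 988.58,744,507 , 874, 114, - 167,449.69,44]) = [ - 989, - 988.58  , - 814, - 365, - 320, - 308, - 167, - 63, - 123/19,44,114,292 , 390,449.69, 507,744,874,955,  987]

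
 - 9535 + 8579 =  - 956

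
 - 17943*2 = - 35886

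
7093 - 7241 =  - 148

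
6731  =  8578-1847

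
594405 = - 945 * ( - 629)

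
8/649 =8/649 = 0.01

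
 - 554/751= - 554/751 = -0.74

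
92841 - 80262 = 12579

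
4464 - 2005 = 2459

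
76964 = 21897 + 55067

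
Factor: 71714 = 2^1 * 23^1*1559^1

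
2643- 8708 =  - 6065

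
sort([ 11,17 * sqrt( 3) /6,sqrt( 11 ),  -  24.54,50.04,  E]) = [  -  24.54,E,sqrt( 11),17  *sqrt(3 ) /6, 11,  50.04]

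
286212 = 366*782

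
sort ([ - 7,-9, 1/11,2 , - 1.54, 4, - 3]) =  [ - 9, - 7 ,-3, - 1.54,1/11,  2, 4]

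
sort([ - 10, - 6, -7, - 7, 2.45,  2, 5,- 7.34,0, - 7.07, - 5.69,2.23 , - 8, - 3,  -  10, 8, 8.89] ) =[ - 10,-10, - 8,-7.34, - 7.07 ,-7, - 7,  -  6,- 5.69, - 3, 0,2, 2.23, 2.45,5, 8 , 8.89 ] 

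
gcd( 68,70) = 2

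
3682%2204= 1478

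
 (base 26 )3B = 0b1011001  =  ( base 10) 89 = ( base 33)2n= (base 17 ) 54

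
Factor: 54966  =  2^1*3^1*9161^1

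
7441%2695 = 2051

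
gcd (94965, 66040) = 65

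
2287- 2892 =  - 605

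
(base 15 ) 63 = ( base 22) 45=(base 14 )69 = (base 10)93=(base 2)1011101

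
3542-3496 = 46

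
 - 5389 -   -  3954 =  - 1435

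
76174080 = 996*76480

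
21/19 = 1 + 2/19 = 1.11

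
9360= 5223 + 4137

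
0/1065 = 0 = 0.00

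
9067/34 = 9067/34 =266.68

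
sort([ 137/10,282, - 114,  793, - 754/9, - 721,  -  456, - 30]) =[ - 721,-456, - 114, - 754/9, - 30,  137/10,  282, 793 ] 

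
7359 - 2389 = 4970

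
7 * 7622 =53354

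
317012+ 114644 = 431656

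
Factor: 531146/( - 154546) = - 7^( - 1)*11^1*19^( - 1) * 83^(-1 )*3449^1 =-37939/11039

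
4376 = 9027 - 4651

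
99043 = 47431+51612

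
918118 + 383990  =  1302108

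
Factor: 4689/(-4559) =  - 3^2*47^( - 1 )*97^(-1 ) * 521^1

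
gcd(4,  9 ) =1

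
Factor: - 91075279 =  - 91075279^1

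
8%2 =0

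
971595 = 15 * 64773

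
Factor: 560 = 2^4 * 5^1*7^1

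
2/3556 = 1/1778  =  0.00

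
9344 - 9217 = 127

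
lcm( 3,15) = 15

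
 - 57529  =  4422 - 61951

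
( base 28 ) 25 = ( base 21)2J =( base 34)1R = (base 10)61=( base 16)3d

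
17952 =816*22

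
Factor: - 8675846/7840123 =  - 2^1*31^1*41^1*659^( - 1 )*3413^1*11897^(- 1 ) 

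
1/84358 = 1/84358=0.00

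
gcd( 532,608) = 76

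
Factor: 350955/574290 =11/18 = 2^(  -  1 )*3^( - 2 ) * 11^1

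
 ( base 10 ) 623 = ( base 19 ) 1DF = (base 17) 22B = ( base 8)1157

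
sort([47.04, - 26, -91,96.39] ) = [ - 91 , - 26, 47.04, 96.39]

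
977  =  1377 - 400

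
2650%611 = 206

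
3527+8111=11638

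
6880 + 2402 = 9282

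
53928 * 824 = 44436672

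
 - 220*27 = -5940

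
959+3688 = 4647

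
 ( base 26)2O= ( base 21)3d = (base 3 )2211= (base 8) 114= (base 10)76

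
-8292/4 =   -  2073 = -2073.00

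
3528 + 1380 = 4908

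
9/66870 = 1/7430 = 0.00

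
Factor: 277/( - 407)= -11^ ( - 1)*37^( - 1)*277^1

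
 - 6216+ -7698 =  - 13914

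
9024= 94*96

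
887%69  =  59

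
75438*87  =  6563106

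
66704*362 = 24146848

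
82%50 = 32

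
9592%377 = 167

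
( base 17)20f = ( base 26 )ML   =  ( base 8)1121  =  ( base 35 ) GX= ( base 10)593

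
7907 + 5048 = 12955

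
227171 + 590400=817571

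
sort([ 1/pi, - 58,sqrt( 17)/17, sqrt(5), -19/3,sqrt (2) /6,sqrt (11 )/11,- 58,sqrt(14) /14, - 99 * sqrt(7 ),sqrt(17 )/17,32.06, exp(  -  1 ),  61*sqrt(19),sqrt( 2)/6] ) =[ -99 * sqrt(7) , - 58,  -  58,-19/3,sqrt(2 ) /6, sqrt(2 )/6 , sqrt( 17) /17,sqrt(17)/17,sqrt( 14)/14 , sqrt(11)/11, 1/pi , exp( - 1),sqrt ( 5 ),32.06,61 *sqrt ( 19 ) ] 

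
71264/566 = 125  +  257/283 = 125.91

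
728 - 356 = 372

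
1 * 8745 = 8745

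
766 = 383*2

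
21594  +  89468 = 111062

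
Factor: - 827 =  - 827^1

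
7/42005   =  7/42005=   0.00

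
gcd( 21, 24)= 3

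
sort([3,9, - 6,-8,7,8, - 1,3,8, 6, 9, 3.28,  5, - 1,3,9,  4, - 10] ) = [ - 10,-8, - 6, - 1, - 1,  3,3, 3,3.28, 4, 5,6,7,8,8,9 , 9,  9 ]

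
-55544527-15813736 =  -71358263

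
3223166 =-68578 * ( - 47)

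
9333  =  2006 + 7327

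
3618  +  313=3931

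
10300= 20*515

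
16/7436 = 4/1859=0.00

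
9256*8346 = 77250576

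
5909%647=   86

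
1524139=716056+808083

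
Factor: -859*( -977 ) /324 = 2^( -2) * 3^(-4)*859^1*977^1 = 839243/324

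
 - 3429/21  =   - 1143/7 = - 163.29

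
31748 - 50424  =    -  18676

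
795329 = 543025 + 252304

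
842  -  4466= - 3624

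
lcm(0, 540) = 0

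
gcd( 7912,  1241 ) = 1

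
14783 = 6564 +8219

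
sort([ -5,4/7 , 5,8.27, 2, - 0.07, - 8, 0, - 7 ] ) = [  -  8, - 7, - 5,-0.07, 0,4/7, 2,5,8.27] 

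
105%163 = 105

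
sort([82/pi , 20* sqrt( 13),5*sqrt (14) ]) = [ 5*sqrt (14 ), 82/pi,20*sqrt( 13 ) ] 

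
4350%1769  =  812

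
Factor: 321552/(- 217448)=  - 2^1*3^2*29^1*353^(- 1)  =  - 522/353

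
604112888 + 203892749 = 808005637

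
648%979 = 648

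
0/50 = 0 = 0.00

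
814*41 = 33374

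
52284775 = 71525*731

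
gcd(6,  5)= 1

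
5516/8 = 689 +1/2 = 689.50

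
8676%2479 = 1239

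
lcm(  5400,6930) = 415800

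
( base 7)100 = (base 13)3A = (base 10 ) 49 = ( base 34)1F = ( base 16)31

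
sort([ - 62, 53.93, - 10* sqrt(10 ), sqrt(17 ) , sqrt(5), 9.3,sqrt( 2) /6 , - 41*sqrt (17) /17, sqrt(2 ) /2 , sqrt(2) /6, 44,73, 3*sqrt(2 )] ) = [ - 62, - 10*sqrt (10) ,-41*  sqrt(17)/17,sqrt(2 )/6 , sqrt(2 ) /6,sqrt(2 ) /2,sqrt(5), sqrt(17),3*sqrt (2 ),  9.3,44,  53.93, 73]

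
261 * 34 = 8874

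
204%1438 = 204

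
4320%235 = 90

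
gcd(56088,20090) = 82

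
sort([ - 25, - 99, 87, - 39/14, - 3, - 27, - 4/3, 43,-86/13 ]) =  [ - 99, - 27, - 25, - 86/13, - 3, - 39/14, - 4/3, 43, 87 ]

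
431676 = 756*571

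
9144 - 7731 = 1413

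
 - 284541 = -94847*3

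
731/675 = 731/675 = 1.08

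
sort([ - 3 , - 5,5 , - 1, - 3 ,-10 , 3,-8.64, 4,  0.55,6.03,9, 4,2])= [ - 10, - 8.64 , - 5,-3, - 3, -1, 0.55,2,3,4, 4,5, 6.03,9 ]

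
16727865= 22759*735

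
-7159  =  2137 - 9296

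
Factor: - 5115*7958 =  - 40705170=   - 2^1*3^1*5^1*11^1 * 23^1*31^1* 173^1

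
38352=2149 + 36203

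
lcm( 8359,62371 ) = 810823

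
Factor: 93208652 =2^2*23302163^1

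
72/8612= 18/2153 = 0.01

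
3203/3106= 3203/3106  =  1.03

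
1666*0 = 0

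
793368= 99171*8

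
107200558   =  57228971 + 49971587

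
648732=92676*7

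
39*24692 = 962988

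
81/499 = 81/499 = 0.16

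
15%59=15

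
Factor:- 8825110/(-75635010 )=882511/7563501 = 3^(-2) *7^1*11^( - 1)*19^(-1)  *  139^1*907^1*4021^( - 1)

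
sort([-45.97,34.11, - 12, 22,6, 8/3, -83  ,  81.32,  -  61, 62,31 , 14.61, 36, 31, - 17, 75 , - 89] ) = [ - 89, - 83, -61, - 45.97, - 17 , - 12,8/3, 6, 14.61, 22, 31,31,34.11, 36,  62,75,81.32] 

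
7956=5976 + 1980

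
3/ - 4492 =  - 3/4492 = - 0.00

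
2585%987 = 611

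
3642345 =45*80941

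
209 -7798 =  - 7589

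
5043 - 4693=350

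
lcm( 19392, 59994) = 1919808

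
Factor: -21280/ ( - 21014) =80/79 = 2^4 * 5^1*79^( - 1 ) 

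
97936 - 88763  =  9173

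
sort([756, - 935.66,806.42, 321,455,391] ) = [ - 935.66,321,391,455,756,806.42]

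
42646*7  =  298522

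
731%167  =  63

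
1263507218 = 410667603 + 852839615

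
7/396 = 7/396 = 0.02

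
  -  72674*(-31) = 2252894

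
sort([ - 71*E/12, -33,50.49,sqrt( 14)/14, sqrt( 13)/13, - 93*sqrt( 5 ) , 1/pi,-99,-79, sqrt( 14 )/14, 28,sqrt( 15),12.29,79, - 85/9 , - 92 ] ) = [ - 93*sqrt( 5),- 99, - 92, - 79,-33,  -  71*E/12 ,-85/9, sqrt( 14 )/14, sqrt(14 )/14,sqrt(13 )/13, 1/pi, sqrt(15), 12.29, 28, 50.49,79 ]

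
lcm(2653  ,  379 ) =2653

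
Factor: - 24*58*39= - 54288 = - 2^4*3^2*13^1*29^1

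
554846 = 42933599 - 42378753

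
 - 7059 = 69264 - 76323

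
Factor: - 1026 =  - 2^1*3^3*19^1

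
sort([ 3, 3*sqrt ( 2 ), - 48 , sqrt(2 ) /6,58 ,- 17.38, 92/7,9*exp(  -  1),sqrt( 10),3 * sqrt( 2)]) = [ - 48,-17.38, sqrt( 2)/6 , 3,sqrt( 10 ), 9*exp(  -  1 ),3*sqrt ( 2), 3*sqrt( 2 ), 92/7, 58]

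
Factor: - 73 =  - 73^1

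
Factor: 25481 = 83^1*307^1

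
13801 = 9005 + 4796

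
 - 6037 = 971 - 7008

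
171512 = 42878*4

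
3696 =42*88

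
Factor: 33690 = 2^1*3^1*5^1*1123^1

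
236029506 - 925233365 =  - 689203859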